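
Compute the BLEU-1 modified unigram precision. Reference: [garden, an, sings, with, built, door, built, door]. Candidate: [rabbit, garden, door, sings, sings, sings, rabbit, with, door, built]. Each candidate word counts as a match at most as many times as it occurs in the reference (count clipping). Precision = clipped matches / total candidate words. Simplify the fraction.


Reference word counts: {'an': 1, 'built': 2, 'door': 2, 'garden': 1, 'sings': 1, 'with': 1}
Checking each candidate word (with clipping):
  'rabbit' -> not in reference -> no match (matches: 0)
  'garden' -> in reference (ref count 1, used 1/1) -> match (matches: 1)
  'door' -> in reference (ref count 2, used 1/2) -> match (matches: 2)
  'sings' -> in reference (ref count 1, used 1/1) -> match (matches: 3)
  'sings' -> ref count 1 already used up (1/1) -> clipped, no match (matches: 3)
  'sings' -> ref count 1 already used up (1/1) -> clipped, no match (matches: 3)
  'rabbit' -> not in reference -> no match (matches: 3)
  'with' -> in reference (ref count 1, used 1/1) -> match (matches: 4)
  'door' -> in reference (ref count 2, used 2/2) -> match (matches: 5)
  'built' -> in reference (ref count 2, used 1/2) -> match (matches: 6)
Clipped matches: 6, Candidate length: 10
Precision = 6/10 = 3/5

3/5


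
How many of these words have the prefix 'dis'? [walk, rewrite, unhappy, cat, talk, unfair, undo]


Checking each word for prefix 'dis':
  'walk' -> no (count: 0)
  'rewrite' -> no (count: 0)
  'unhappy' -> no (count: 0)
  'cat' -> no (count: 0)
  'talk' -> no (count: 0)
  'unfair' -> no (count: 0)
  'undo' -> no (count: 0)
Total with prefix 'dis': 0

0


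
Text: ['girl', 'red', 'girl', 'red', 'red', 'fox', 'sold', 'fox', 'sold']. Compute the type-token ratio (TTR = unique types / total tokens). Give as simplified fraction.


Tokens: 9
Unique types: ('fox', 'girl', 'red', 'sold') = 4
TTR = 4/9
Already in lowest terms.

4/9


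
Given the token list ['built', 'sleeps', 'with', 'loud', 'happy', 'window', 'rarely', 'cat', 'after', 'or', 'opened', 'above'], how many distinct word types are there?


Listing all tokens and tracking unique types:
  Token 1: 'built' -> NEW (unique so far: 1)
  Token 2: 'sleeps' -> NEW (unique so far: 2)
  Token 3: 'with' -> NEW (unique so far: 3)
  Token 4: 'loud' -> NEW (unique so far: 4)
  Token 5: 'happy' -> NEW (unique so far: 5)
  Token 6: 'window' -> NEW (unique so far: 6)
  Token 7: 'rarely' -> NEW (unique so far: 7)
  Token 8: 'cat' -> NEW (unique so far: 8)
  Token 9: 'after' -> NEW (unique so far: 9)
  Token 10: 'or' -> NEW (unique so far: 10)
  Token 11: 'opened' -> NEW (unique so far: 11)
  Token 12: 'above' -> NEW (unique so far: 12)
Unique types: ('above', 'after', 'built', 'cat', 'happy', 'loud', 'opened', 'or', 'rarely', 'sleeps', 'window', 'with')
Vocabulary size: 12

12


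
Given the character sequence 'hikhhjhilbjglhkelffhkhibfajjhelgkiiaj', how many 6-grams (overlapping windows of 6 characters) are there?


String 'hikhhjhilbjglhkelffhkhibfajjhelgkiiaj' has length L = 37.
Number of overlapping n-grams = L - n + 1
Substituting: 37 - 6 + 1 = 32

32


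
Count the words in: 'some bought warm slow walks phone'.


Counting words by splitting on spaces:
  Word 1: 'some'
  Word 2: 'bought'
  Word 3: 'warm'
  Word 4: 'slow'
  Word 5: 'walks'
  Word 6: 'phone'
Total words: 6

6


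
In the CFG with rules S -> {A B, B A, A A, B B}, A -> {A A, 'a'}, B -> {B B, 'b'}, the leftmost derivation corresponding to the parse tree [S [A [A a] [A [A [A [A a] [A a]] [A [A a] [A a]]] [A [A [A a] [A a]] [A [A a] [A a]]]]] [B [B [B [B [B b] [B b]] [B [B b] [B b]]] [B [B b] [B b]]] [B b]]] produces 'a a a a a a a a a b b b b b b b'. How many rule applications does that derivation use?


Every bracketed nonterminal node [X ...] in the tree is produced by exactly one rule application.
Reading the tree off as a leftmost derivation:
  Step 1: S  =>  A B   (applied S -> A B)
  Step 2: A B  =>  A A B   (applied A -> A A)
  Step 3: A A B  =>  a A B   (applied A -> a)
  Step 4: a A B  =>  a A A B   (applied A -> A A)
  Step 5: a A A B  =>  a A A A B   (applied A -> A A)
  Step 6: a A A A B  =>  a A A A A B   (applied A -> A A)
  Step 7: a A A A A B  =>  a a A A A B   (applied A -> a)
  Step 8: a a A A A B  =>  a a a A A B   (applied A -> a)
  Step 9: a a a A A B  =>  a a a A A A B   (applied A -> A A)
  Step 10: a a a A A A B  =>  a a a a A A B   (applied A -> a)
  Step 11: a a a a A A B  =>  a a a a a A B   (applied A -> a)
  Step 12: a a a a a A B  =>  a a a a a A A B   (applied A -> A A)
  Step 13: a a a a a A A B  =>  a a a a a A A A B   (applied A -> A A)
  Step 14: a a a a a A A A B  =>  a a a a a a A A B   (applied A -> a)
  Step 15: a a a a a a A A B  =>  a a a a a a a A B   (applied A -> a)
  Step 16: a a a a a a a A B  =>  a a a a a a a A A B   (applied A -> A A)
  Step 17: a a a a a a a A A B  =>  a a a a a a a a A B   (applied A -> a)
  Step 18: a a a a a a a a A B  =>  a a a a a a a a a B   (applied A -> a)
  Step 19: a a a a a a a a a B  =>  a a a a a a a a a B B   (applied B -> B B)
  Step 20: a a a a a a a a a B B  =>  a a a a a a a a a B B B   (applied B -> B B)
  Step 21: a a a a a a a a a B B B  =>  a a a a a a a a a B B B B   (applied B -> B B)
  Step 22: a a a a a a a a a B B B B  =>  a a a a a a a a a B B B B B   (applied B -> B B)
  Step 23: a a a a a a a a a B B B B B  =>  a a a a a a a a a b B B B B   (applied B -> b)
  Step 24: a a a a a a a a a b B B B B  =>  a a a a a a a a a b b B B B   (applied B -> b)
  Step 25: a a a a a a a a a b b B B B  =>  a a a a a a a a a b b B B B B   (applied B -> B B)
  Step 26: a a a a a a a a a b b B B B B  =>  a a a a a a a a a b b b B B B   (applied B -> b)
  Step 27: a a a a a a a a a b b b B B B  =>  a a a a a a a a a b b b b B B   (applied B -> b)
  Step 28: a a a a a a a a a b b b b B B  =>  a a a a a a a a a b b b b B B B   (applied B -> B B)
  Step 29: a a a a a a a a a b b b b B B B  =>  a a a a a a a a a b b b b b B B   (applied B -> b)
  Step 30: a a a a a a a a a b b b b b B B  =>  a a a a a a a a a b b b b b b B   (applied B -> b)
  Step 31: a a a a a a a a a b b b b b b B  =>  a a a a a a a a a b b b b b b b   (applied B -> b)
Final yield: a a a a a a a a a b b b b b b b
Total rewrite steps: 31

31


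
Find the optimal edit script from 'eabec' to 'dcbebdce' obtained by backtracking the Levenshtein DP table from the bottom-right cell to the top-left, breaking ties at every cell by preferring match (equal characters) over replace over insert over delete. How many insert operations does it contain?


Edit distance = 5. Backtracking from cell (5, 8) with preference match > replace > insert > delete,
then listing the resulting alignment 'eabec' -> 'dcbebdce' left to right:
  Step 1: replace e->d
  Step 2: replace a->c
  Step 3: keep 'b'
  Step 4: keep 'e'
  Step 5: insert 'b' [insertion #1]
  Step 6: insert 'd' [insertion #2]
  Step 7: keep 'c'
  Step 8: insert 'e' [insertion #3]
Total insertions: 3

3


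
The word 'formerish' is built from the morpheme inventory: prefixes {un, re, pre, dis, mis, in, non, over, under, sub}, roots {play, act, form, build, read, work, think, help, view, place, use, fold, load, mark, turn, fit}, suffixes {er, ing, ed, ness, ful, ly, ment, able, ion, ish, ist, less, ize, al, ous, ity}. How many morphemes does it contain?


Segmenting 'formerish' against the inventory:
  'form' -> root (morpheme 1)
  'er' -> suffix (morpheme 2)
  'ish' -> suffix (morpheme 3)
Total morphemes: 3

3


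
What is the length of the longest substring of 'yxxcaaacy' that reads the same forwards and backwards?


Scanning 'yxxcaaacy' for palindromic substrings.
Substring at positions 3-7: 'caaac'.
Check: reverse('caaac') = 'caaac' -> palindrome confirmed.
Neighbouring characters ('x' / 'y') break symmetry, so it cannot extend further.
No longer palindromic substring exists; longest length = 5

5


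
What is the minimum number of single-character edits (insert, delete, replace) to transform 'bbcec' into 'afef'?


Building DP table for s1='bbcec' (len 5) and s2='afef' (len 4):
       a  f  e  f
    0  1  2  3  4
  b 1  1  2  3  4
  b 2  2  2  3  4
  c 3  3  3  3  4
  e 4  4  4  3  4
  c 5  5  5  4  4
Edit distance = dp[5][4] = 4

4


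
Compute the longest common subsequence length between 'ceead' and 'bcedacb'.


DP table for LCS of 'ceead' and 'bcedacb':
       b  c  e  d  a  c  b
    0  0  0  0  0  0  0  0
  c 0  0  1  1  1  1  1  1
  e 0  0  1  2  2  2  2  2
  e 0  0  1  2  2  2  2  2
  a 0  0  1  2  2  3  3  3
  d 0  0  1  2  3  3  3  3
LCS: 'cea'
LCS length = 3

3


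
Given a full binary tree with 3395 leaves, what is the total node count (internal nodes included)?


Leaf nodes (terminals): 3395
Internal nodes = n - 1 = 3395 - 1 = 3394
Total = leaves + internal = 3395 + 3394 = 6789

6789


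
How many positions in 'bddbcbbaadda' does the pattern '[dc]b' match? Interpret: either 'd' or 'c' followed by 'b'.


Pattern: [dc]b means either 'd' or 'c' followed by 'b'.
Scanning 'bddbcbbaadda' position-by-position:
  Pos 0: window 'bd' -> no
  Pos 1: window 'dd' -> no
  Pos 2: window 'db' -> MATCH
  Pos 3: window 'bc' -> no
  Pos 4: window 'cb' -> MATCH
  Pos 5: window 'bb' -> no
  Pos 6: window 'ba' -> no
  Pos 7: window 'aa' -> no
  Pos 8: window 'ad' -> no
  Pos 9: window 'dd' -> no
  Pos 10: window 'da' -> no
  Pos 11: window 'a' -> no
Total matches: 2

2


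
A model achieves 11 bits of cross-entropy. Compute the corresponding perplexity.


Perplexity formula: PP = 2^H
H = 11
PP = 2^11
PP = 2^11 = 2048

2048


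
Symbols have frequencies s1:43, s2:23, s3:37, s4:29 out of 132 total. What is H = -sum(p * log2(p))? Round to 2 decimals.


Computing entropy H = -sum(p_i * log2(p_i)):
  s1: p = 43/132 = 0.3258, -p*log2(p) = 0.5271
  s2: p = 23/132 = 0.1742, -p*log2(p) = 0.4392
  s3: p = 37/132 = 0.2803, -p*log2(p) = 0.5143
  s4: p = 29/132 = 0.2197, -p*log2(p) = 0.4803
H = sum of terms = 1.9609
Rounded to 2 decimals: 1.96

1.96


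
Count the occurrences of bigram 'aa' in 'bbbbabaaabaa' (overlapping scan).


Scanning 'bbbbabaaabaa' for bigram 'aa':
  Position 0: 'bb' -> no
  Position 1: 'bb' -> no
  Position 2: 'bb' -> no
  Position 3: 'ba' -> no
  Position 4: 'ab' -> no
  Position 5: 'ba' -> no
  Position 6: 'aa' -> MATCH
  Position 7: 'aa' -> MATCH
  Position 8: 'ab' -> no
  Position 9: 'ba' -> no
  Position 10: 'aa' -> MATCH
Total matches: 3

3


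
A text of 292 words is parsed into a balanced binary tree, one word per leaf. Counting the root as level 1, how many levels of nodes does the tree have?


In a balanced binary tree with n leaves the deepest leaf is ceil(log2(n)) edges below the root,
so counting node levels inclusive of root and leaves gives ceil(log2(n)) + 1 levels.
log2(292) = 8.1898
ceil(8.1898) = 9
levels = 9 + 1 = 10

10


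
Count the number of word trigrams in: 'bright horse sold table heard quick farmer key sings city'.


Word trigrams from [10] words:
  Trigram 1: (bright horse sold)
  Trigram 2: (horse sold table)
  Trigram 3: (sold table heard)
  Trigram 4: (table heard quick)
  Trigram 5: (heard quick farmer)
  Trigram 6: (quick farmer key)
  Trigram 7: (farmer key sings)
  Trigram 8: (key sings city)
Total word trigrams: 10 - 2 = 8

8


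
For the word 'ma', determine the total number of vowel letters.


Scanning each character of 'ma':
  Position 1: 'm' -> consonant (running count: 0)
  Position 2: 'a' -> vowel (running count: 1)
Total vowels: 1

1


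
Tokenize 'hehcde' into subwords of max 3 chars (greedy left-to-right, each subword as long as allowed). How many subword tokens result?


'hehcde' has 6 characters.
Chunking with max size 3:
  Chunk 1: 'heh' (positions 0-2)
  Chunk 2: 'cde' (positions 3-5)
Total chunks: ceil(6 / 3) = 2

2


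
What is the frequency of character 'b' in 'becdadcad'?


Scanning 'becdadcad' for 'b':
  Position 0: 'b' -> MATCH (count: 1)
Total occurrences of 'b': 1

1


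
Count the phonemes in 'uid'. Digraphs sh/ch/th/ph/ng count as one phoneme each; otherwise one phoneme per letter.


Parsing 'uid' greedily, digraphs first:
  'u' -> vowel phoneme (phonemes so far: 1)
  'i' -> vowel phoneme (phonemes so far: 2)
  'd' -> consonant phoneme (phonemes so far: 3)
Total phonemes: 3

3


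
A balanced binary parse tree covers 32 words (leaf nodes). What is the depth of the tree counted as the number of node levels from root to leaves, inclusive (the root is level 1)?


In a balanced binary tree with n leaves the deepest leaf is ceil(log2(n)) edges below the root,
so counting node levels inclusive of root and leaves gives ceil(log2(n)) + 1 levels.
log2(32) = 5.0000
ceil(5.0000) = 5
levels = 5 + 1 = 6

6


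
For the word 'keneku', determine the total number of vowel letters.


Scanning each character of 'keneku':
  Position 1: 'k' -> consonant (running count: 0)
  Position 2: 'e' -> vowel (running count: 1)
  Position 3: 'n' -> consonant (running count: 1)
  Position 4: 'e' -> vowel (running count: 2)
  Position 5: 'k' -> consonant (running count: 2)
  Position 6: 'u' -> vowel (running count: 3)
Total vowels: 3

3


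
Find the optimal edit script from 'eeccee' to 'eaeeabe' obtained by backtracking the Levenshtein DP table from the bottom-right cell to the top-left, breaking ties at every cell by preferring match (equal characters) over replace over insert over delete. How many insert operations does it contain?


Edit distance = 4. Backtracking from cell (6, 7) with preference match > replace > insert > delete,
then listing the resulting alignment 'eeccee' -> 'eaeeabe' left to right:
  Step 1: keep 'e'
  Step 2: insert 'a' [insertion #1]
  Step 3: keep 'e'
  Step 4: replace c->e
  Step 5: replace c->a
  Step 6: replace e->b
  Step 7: keep 'e'
Total insertions: 1

1


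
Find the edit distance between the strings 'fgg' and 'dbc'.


Building DP table for s1='fgg' (len 3) and s2='dbc' (len 3):
       d  b  c
    0  1  2  3
  f 1  1  2  3
  g 2  2  2  3
  g 3  3  3  3
Edit distance = dp[3][3] = 3

3


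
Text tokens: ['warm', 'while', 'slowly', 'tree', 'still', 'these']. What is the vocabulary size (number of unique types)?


Listing all tokens and tracking unique types:
  Token 1: 'warm' -> NEW (unique so far: 1)
  Token 2: 'while' -> NEW (unique so far: 2)
  Token 3: 'slowly' -> NEW (unique so far: 3)
  Token 4: 'tree' -> NEW (unique so far: 4)
  Token 5: 'still' -> NEW (unique so far: 5)
  Token 6: 'these' -> NEW (unique so far: 6)
Unique types: ('slowly', 'still', 'these', 'tree', 'warm', 'while')
Vocabulary size: 6

6


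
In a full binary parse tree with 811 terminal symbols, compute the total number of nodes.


Leaf nodes (terminals): 811
Internal nodes = n - 1 = 811 - 1 = 810
Total = leaves + internal = 811 + 810 = 1621

1621


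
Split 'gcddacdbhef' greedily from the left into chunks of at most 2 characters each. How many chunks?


'gcddacdbhef' has 11 characters.
Chunking with max size 2:
  Chunk 1: 'gc' (positions 0-1)
  Chunk 2: 'dd' (positions 2-3)
  Chunk 3: 'ac' (positions 4-5)
  Chunk 4: 'db' (positions 6-7)
  Chunk 5: 'he' (positions 8-9)
  Chunk 6: 'f' (positions 10-10)
Total chunks: ceil(11 / 2) = 6

6


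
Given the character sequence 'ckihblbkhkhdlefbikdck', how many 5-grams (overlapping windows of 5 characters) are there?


String 'ckihblbkhkhdlefbikdck' has length L = 21.
Number of overlapping n-grams = L - n + 1
Substituting: 21 - 5 + 1 = 17

17


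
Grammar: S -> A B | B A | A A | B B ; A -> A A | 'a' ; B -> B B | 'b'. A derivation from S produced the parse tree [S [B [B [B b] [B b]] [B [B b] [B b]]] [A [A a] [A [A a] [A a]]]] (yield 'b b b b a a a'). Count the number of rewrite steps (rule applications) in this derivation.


Every bracketed nonterminal node [X ...] in the tree is produced by exactly one rule application.
Reading the tree off as a leftmost derivation:
  Step 1: S  =>  B A   (applied S -> B A)
  Step 2: B A  =>  B B A   (applied B -> B B)
  Step 3: B B A  =>  B B B A   (applied B -> B B)
  Step 4: B B B A  =>  b B B A   (applied B -> b)
  Step 5: b B B A  =>  b b B A   (applied B -> b)
  Step 6: b b B A  =>  b b B B A   (applied B -> B B)
  Step 7: b b B B A  =>  b b b B A   (applied B -> b)
  Step 8: b b b B A  =>  b b b b A   (applied B -> b)
  Step 9: b b b b A  =>  b b b b A A   (applied A -> A A)
  Step 10: b b b b A A  =>  b b b b a A   (applied A -> a)
  Step 11: b b b b a A  =>  b b b b a A A   (applied A -> A A)
  Step 12: b b b b a A A  =>  b b b b a a A   (applied A -> a)
  Step 13: b b b b a a A  =>  b b b b a a a   (applied A -> a)
Final yield: b b b b a a a
Total rewrite steps: 13

13


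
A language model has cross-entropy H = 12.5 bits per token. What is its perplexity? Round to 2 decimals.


Perplexity formula: PP = 2^H
H = 12.5
PP = 2^12.5
Decompose: 2^12.5 = 2^12 * 2^0.5 = 2^12 * sqrt(2)
2^12 = 4096, sqrt(2) ~ 1.4142136
PP ~ 4096 * 1.4142136 = 5792.6189056
Rounded to 2 decimals: 5792.62

5792.62


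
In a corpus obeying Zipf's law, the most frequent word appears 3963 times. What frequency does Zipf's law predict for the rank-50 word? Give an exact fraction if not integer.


Zipf's law: freq(rank) = f1 / rank
f1 = 3963, rank = 50
freq = 3963 / 50
GCD(3963, 50) = 1
Simplified: 3963/50

3963/50


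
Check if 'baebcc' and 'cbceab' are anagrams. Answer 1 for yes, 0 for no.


Sort characters of 'baebcc': 'abbcce'
Sort characters of 'cbceab': 'abbcce'
Sorted forms match -> they ARE anagrams
Result: 1

1


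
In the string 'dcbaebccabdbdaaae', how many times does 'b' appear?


Scanning 'dcbaebccabdbdaaae' for 'b':
  Position 2: 'b' -> MATCH (count: 1)
  Position 5: 'b' -> MATCH (count: 2)
  Position 9: 'b' -> MATCH (count: 3)
  Position 11: 'b' -> MATCH (count: 4)
Total occurrences of 'b': 4

4


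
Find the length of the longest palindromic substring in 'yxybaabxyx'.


Scanning 'yxybaabxyx' for palindromic substrings.
Substring at positions 3-6: 'baab'.
Check: reverse('baab') = 'baab' -> palindrome confirmed.
Neighbouring characters ('y' / 'x') break symmetry, so it cannot extend further.
No longer palindromic substring exists; longest length = 4

4


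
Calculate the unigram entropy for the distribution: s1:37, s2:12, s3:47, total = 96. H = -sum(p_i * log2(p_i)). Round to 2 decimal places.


Computing entropy H = -sum(p_i * log2(p_i)):
  s1: p = 37/96 = 0.3854, -p*log2(p) = 0.5301
  s2: p = 12/96 = 0.1250, -p*log2(p) = 0.3750
  s3: p = 47/96 = 0.4896, -p*log2(p) = 0.5045
H = sum of terms = 1.4096
Rounded to 2 decimals: 1.41

1.41


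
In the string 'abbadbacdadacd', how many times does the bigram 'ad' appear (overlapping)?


Scanning 'abbadbacdadacd' for bigram 'ad':
  Position 0: 'ab' -> no
  Position 1: 'bb' -> no
  Position 2: 'ba' -> no
  Position 3: 'ad' -> MATCH
  Position 4: 'db' -> no
  Position 5: 'ba' -> no
  Position 6: 'ac' -> no
  Position 7: 'cd' -> no
  Position 8: 'da' -> no
  Position 9: 'ad' -> MATCH
  Position 10: 'da' -> no
  Position 11: 'ac' -> no
  Position 12: 'cd' -> no
Total matches: 2

2


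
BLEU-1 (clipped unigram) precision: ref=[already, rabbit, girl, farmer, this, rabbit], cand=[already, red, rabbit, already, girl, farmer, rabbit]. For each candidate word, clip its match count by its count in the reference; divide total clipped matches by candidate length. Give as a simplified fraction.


Reference word counts: {'already': 1, 'farmer': 1, 'girl': 1, 'rabbit': 2, 'this': 1}
Checking each candidate word (with clipping):
  'already' -> in reference (ref count 1, used 1/1) -> match (matches: 1)
  'red' -> not in reference -> no match (matches: 1)
  'rabbit' -> in reference (ref count 2, used 1/2) -> match (matches: 2)
  'already' -> ref count 1 already used up (1/1) -> clipped, no match (matches: 2)
  'girl' -> in reference (ref count 1, used 1/1) -> match (matches: 3)
  'farmer' -> in reference (ref count 1, used 1/1) -> match (matches: 4)
  'rabbit' -> in reference (ref count 2, used 2/2) -> match (matches: 5)
Clipped matches: 5, Candidate length: 7
Precision = 5/7

5/7


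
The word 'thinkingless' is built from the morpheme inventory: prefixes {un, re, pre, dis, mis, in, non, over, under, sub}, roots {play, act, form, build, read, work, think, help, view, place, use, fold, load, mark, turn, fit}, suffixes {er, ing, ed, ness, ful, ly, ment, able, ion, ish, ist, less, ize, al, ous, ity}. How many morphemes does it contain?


Segmenting 'thinkingless' against the inventory:
  'think' -> root (morpheme 1)
  'ing' -> suffix (morpheme 2)
  'less' -> suffix (morpheme 3)
Total morphemes: 3

3


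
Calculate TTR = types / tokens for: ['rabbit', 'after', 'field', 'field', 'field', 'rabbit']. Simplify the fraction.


Tokens: 6
Unique types: ('after', 'field', 'rabbit') = 3
TTR = 3/6
Simplify: divide both by 3 -> 1/2
TTR = 1/2

1/2


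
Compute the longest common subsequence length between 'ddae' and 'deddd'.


DP table for LCS of 'ddae' and 'deddd':
       d  e  d  d  d
    0  0  0  0  0  0
  d 0  1  1  1  1  1
  d 0  1  1  2  2  2
  a 0  1  1  2  2  2
  e 0  1  2  2  2  2
LCS: 'dd'
LCS length = 2

2


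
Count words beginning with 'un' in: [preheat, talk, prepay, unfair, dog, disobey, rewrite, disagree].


Checking each word for prefix 'un':
  'preheat' -> no (count: 0)
  'talk' -> no (count: 0)
  'prepay' -> no (count: 0)
  'unfair' -> YES, starts with 'un' (count: 1)
  'dog' -> no (count: 1)
  'disobey' -> no (count: 1)
  'rewrite' -> no (count: 1)
  'disagree' -> no (count: 1)
Total with prefix 'un': 1

1


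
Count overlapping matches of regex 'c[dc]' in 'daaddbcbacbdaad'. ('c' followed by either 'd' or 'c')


Pattern: c[dc] means 'c' followed by either 'd' or 'c'.
Scanning 'daaddbcbacbdaad' position-by-position:
  Pos 0: window 'da' -> no
  Pos 1: window 'aa' -> no
  Pos 2: window 'ad' -> no
  Pos 3: window 'dd' -> no
  Pos 4: window 'db' -> no
  Pos 5: window 'bc' -> no
  Pos 6: window 'cb' -> no
  Pos 7: window 'ba' -> no
  Pos 8: window 'ac' -> no
  Pos 9: window 'cb' -> no
  Pos 10: window 'bd' -> no
  Pos 11: window 'da' -> no
  Pos 12: window 'aa' -> no
  Pos 13: window 'ad' -> no
  Pos 14: window 'd' -> no
Total matches: 0

0


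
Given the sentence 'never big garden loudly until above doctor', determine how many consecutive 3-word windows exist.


Word trigrams from [7] words:
  Trigram 1: (never big garden)
  Trigram 2: (big garden loudly)
  Trigram 3: (garden loudly until)
  Trigram 4: (loudly until above)
  Trigram 5: (until above doctor)
Total word trigrams: 7 - 2 = 5

5


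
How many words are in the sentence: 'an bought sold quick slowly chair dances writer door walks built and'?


Counting words by splitting on spaces:
  Word 1: 'an'
  Word 2: 'bought'
  Word 3: 'sold'
  Word 4: 'quick'
  Word 5: 'slowly'
  Word 6: 'chair'
  Word 7: 'dances'
  Word 8: 'writer'
  Word 9: 'door'
  Word 10: 'walks'
  Word 11: 'built'
  Word 12: 'and'
Total words: 12

12


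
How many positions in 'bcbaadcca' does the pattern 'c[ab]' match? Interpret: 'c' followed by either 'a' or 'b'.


Pattern: c[ab] means 'c' followed by either 'a' or 'b'.
Scanning 'bcbaadcca' position-by-position:
  Pos 0: window 'bc' -> no
  Pos 1: window 'cb' -> MATCH
  Pos 2: window 'ba' -> no
  Pos 3: window 'aa' -> no
  Pos 4: window 'ad' -> no
  Pos 5: window 'dc' -> no
  Pos 6: window 'cc' -> no
  Pos 7: window 'ca' -> MATCH
  Pos 8: window 'a' -> no
Total matches: 2

2


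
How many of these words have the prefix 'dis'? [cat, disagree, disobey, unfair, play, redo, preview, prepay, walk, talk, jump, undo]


Checking each word for prefix 'dis':
  'cat' -> no (count: 0)
  'disagree' -> YES, starts with 'dis' (count: 1)
  'disobey' -> YES, starts with 'dis' (count: 2)
  'unfair' -> no (count: 2)
  'play' -> no (count: 2)
  'redo' -> no (count: 2)
  'preview' -> no (count: 2)
  'prepay' -> no (count: 2)
  'walk' -> no (count: 2)
  'talk' -> no (count: 2)
  'jump' -> no (count: 2)
  'undo' -> no (count: 2)
Total with prefix 'dis': 2

2


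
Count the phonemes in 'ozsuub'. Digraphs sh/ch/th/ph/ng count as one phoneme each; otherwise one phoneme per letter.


Parsing 'ozsuub' greedily, digraphs first:
  'o' -> vowel phoneme (phonemes so far: 1)
  'z' -> consonant phoneme (phonemes so far: 2)
  's' -> consonant phoneme (phonemes so far: 3)
  'u' -> vowel phoneme (phonemes so far: 4)
  'u' -> vowel phoneme (phonemes so far: 5)
  'b' -> consonant phoneme (phonemes so far: 6)
Total phonemes: 6

6


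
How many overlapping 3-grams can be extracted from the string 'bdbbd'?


String 'bdbbd' has length L = 5.
Number of overlapping n-grams = L - n + 1
Substituting: 5 - 3 + 1 = 3

3


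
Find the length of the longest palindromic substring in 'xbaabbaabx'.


Scanning 'xbaabbaabx' for palindromic substrings.
Substring at positions 0-9: 'xbaabbaabx'.
Check: reverse('xbaabbaabx') = 'xbaabbaabx' -> palindrome confirmed.
No longer palindromic substring exists; longest length = 10

10


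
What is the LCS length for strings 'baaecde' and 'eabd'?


DP table for LCS of 'baaecde' and 'eabd':
       e  a  b  d
    0  0  0  0  0
  b 0  0  0  1  1
  a 0  0  1  1  1
  a 0  0  1  1  1
  e 0  1  1  1  1
  c 0  1  1  1  1
  d 0  1  1  1  2
  e 0  1  1  1  2
LCS: 'bd'
LCS length = 2

2


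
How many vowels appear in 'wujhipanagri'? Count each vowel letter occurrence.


Scanning each character of 'wujhipanagri':
  Position 1: 'w' -> consonant (running count: 0)
  Position 2: 'u' -> vowel (running count: 1)
  Position 3: 'j' -> consonant (running count: 1)
  Position 4: 'h' -> consonant (running count: 1)
  Position 5: 'i' -> vowel (running count: 2)
  Position 6: 'p' -> consonant (running count: 2)
  Position 7: 'a' -> vowel (running count: 3)
  Position 8: 'n' -> consonant (running count: 3)
  Position 9: 'a' -> vowel (running count: 4)
  Position 10: 'g' -> consonant (running count: 4)
  Position 11: 'r' -> consonant (running count: 4)
  Position 12: 'i' -> vowel (running count: 5)
Total vowels: 5

5


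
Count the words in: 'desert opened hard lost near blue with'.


Counting words by splitting on spaces:
  Word 1: 'desert'
  Word 2: 'opened'
  Word 3: 'hard'
  Word 4: 'lost'
  Word 5: 'near'
  Word 6: 'blue'
  Word 7: 'with'
Total words: 7

7


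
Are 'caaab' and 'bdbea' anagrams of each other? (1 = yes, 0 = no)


Sort characters of 'caaab': 'aaabc'
Sort characters of 'bdbea': 'abbde'
Sorted forms differ -> they are NOT anagrams
Result: 0

0


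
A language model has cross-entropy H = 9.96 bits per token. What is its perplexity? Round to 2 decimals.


Perplexity formula: PP = 2^H
H = 9.96
PP = 2^9.96
Decompose: 2^9.96 = 2^9 * 2^0.96
2^9 = 512, 2^0.96 ~ 1.9453099
PP ~ 512 * 1.9453099 = 995.9986688
Rounded to 2 decimals: 996.00

996.00


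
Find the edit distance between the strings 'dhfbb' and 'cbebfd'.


Building DP table for s1='dhfbb' (len 5) and s2='cbebfd' (len 6):
       c  b  e  b  f  d
    0  1  2  3  4  5  6
  d 1  1  2  3  4  5  5
  h 2  2  2  3  4  5  6
  f 3  3  3  3  4  4  5
  b 4  4  3  4  3  4  5
  b 5  5  4  4  4  4  5
Edit distance = dp[5][6] = 5

5


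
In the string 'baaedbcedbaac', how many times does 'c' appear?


Scanning 'baaedbcedbaac' for 'c':
  Position 6: 'c' -> MATCH (count: 1)
  Position 12: 'c' -> MATCH (count: 2)
Total occurrences of 'c': 2

2


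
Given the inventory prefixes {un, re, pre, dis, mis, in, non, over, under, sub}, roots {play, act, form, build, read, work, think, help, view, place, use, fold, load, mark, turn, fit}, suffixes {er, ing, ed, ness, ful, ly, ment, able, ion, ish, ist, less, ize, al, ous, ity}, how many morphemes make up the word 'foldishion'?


Segmenting 'foldishion' against the inventory:
  'fold' -> root (morpheme 1)
  'ish' -> suffix (morpheme 2)
  'ion' -> suffix (morpheme 3)
Total morphemes: 3

3


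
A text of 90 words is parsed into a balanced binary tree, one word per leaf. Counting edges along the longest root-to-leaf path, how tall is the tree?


In a balanced binary tree with n leaves the deepest leaf is ceil(log2(n)) edges below the root.
log2(90) = 6.4919
ceil(6.4919) = 7
height (edges) = 7

7


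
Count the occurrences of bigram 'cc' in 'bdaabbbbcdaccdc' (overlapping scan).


Scanning 'bdaabbbbcdaccdc' for bigram 'cc':
  Position 0: 'bd' -> no
  Position 1: 'da' -> no
  Position 2: 'aa' -> no
  Position 3: 'ab' -> no
  Position 4: 'bb' -> no
  Position 5: 'bb' -> no
  Position 6: 'bb' -> no
  Position 7: 'bc' -> no
  Position 8: 'cd' -> no
  Position 9: 'da' -> no
  Position 10: 'ac' -> no
  Position 11: 'cc' -> MATCH
  Position 12: 'cd' -> no
  Position 13: 'dc' -> no
Total matches: 1

1


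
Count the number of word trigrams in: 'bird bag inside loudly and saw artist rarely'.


Word trigrams from [8] words:
  Trigram 1: (bird bag inside)
  Trigram 2: (bag inside loudly)
  Trigram 3: (inside loudly and)
  Trigram 4: (loudly and saw)
  Trigram 5: (and saw artist)
  Trigram 6: (saw artist rarely)
Total word trigrams: 8 - 2 = 6

6


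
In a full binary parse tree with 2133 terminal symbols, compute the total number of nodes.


Leaf nodes (terminals): 2133
Internal nodes = n - 1 = 2133 - 1 = 2132
Total = leaves + internal = 2133 + 2132 = 4265

4265


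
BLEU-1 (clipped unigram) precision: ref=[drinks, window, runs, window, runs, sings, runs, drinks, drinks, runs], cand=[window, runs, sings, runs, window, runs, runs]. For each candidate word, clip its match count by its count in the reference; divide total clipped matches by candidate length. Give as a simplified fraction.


Reference word counts: {'drinks': 3, 'runs': 4, 'sings': 1, 'window': 2}
Checking each candidate word (with clipping):
  'window' -> in reference (ref count 2, used 1/2) -> match (matches: 1)
  'runs' -> in reference (ref count 4, used 1/4) -> match (matches: 2)
  'sings' -> in reference (ref count 1, used 1/1) -> match (matches: 3)
  'runs' -> in reference (ref count 4, used 2/4) -> match (matches: 4)
  'window' -> in reference (ref count 2, used 2/2) -> match (matches: 5)
  'runs' -> in reference (ref count 4, used 3/4) -> match (matches: 6)
  'runs' -> in reference (ref count 4, used 4/4) -> match (matches: 7)
Clipped matches: 7, Candidate length: 7
Precision = 7/7 = 1

1


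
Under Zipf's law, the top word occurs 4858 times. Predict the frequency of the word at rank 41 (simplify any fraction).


Zipf's law: freq(rank) = f1 / rank
f1 = 4858, rank = 41
freq = 4858 / 41
GCD(4858, 41) = 1
Simplified: 4858/41

4858/41


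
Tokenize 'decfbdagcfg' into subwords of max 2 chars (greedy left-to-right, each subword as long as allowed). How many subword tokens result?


'decfbdagcfg' has 11 characters.
Chunking with max size 2:
  Chunk 1: 'de' (positions 0-1)
  Chunk 2: 'cf' (positions 2-3)
  Chunk 3: 'bd' (positions 4-5)
  Chunk 4: 'ag' (positions 6-7)
  Chunk 5: 'cf' (positions 8-9)
  Chunk 6: 'g' (positions 10-10)
Total chunks: ceil(11 / 2) = 6

6


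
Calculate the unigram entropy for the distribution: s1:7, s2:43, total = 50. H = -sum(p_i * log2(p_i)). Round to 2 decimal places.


Computing entropy H = -sum(p_i * log2(p_i)):
  s1: p = 7/50 = 0.1400, -p*log2(p) = 0.3971
  s2: p = 43/50 = 0.8600, -p*log2(p) = 0.1871
H = sum of terms = 0.5842
Rounded to 2 decimals: 0.58

0.58


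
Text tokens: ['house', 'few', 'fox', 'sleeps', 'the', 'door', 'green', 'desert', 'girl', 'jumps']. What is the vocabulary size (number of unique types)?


Listing all tokens and tracking unique types:
  Token 1: 'house' -> NEW (unique so far: 1)
  Token 2: 'few' -> NEW (unique so far: 2)
  Token 3: 'fox' -> NEW (unique so far: 3)
  Token 4: 'sleeps' -> NEW (unique so far: 4)
  Token 5: 'the' -> NEW (unique so far: 5)
  Token 6: 'door' -> NEW (unique so far: 6)
  Token 7: 'green' -> NEW (unique so far: 7)
  Token 8: 'desert' -> NEW (unique so far: 8)
  Token 9: 'girl' -> NEW (unique so far: 9)
  Token 10: 'jumps' -> NEW (unique so far: 10)
Unique types: ('desert', 'door', 'few', 'fox', 'girl', 'green', 'house', 'jumps', 'sleeps', 'the')
Vocabulary size: 10

10


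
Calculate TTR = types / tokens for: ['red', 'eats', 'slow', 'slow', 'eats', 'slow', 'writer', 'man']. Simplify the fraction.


Tokens: 8
Unique types: ('eats', 'man', 'red', 'slow', 'writer') = 5
TTR = 5/8
Already in lowest terms.

5/8


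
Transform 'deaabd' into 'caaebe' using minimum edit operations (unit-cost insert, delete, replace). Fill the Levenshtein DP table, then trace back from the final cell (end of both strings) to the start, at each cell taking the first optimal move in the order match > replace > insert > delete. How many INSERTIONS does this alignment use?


Edit distance = 4. Backtracking from cell (6, 6) with preference match > replace > insert > delete,
then listing the resulting alignment 'deaabd' -> 'caaebe' left to right:
  Step 1: replace d->c
  Step 2: replace e->a
  Step 3: keep 'a'
  Step 4: replace a->e
  Step 5: keep 'b'
  Step 6: replace d->e
Total insertions: 0

0


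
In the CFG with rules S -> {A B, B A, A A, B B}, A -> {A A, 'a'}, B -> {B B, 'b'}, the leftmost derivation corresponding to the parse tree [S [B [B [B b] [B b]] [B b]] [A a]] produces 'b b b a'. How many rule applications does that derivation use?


Every bracketed nonterminal node [X ...] in the tree is produced by exactly one rule application.
Reading the tree off as a leftmost derivation:
  Step 1: S  =>  B A   (applied S -> B A)
  Step 2: B A  =>  B B A   (applied B -> B B)
  Step 3: B B A  =>  B B B A   (applied B -> B B)
  Step 4: B B B A  =>  b B B A   (applied B -> b)
  Step 5: b B B A  =>  b b B A   (applied B -> b)
  Step 6: b b B A  =>  b b b A   (applied B -> b)
  Step 7: b b b A  =>  b b b a   (applied A -> a)
Final yield: b b b a
Total rewrite steps: 7

7


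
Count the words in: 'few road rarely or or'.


Counting words by splitting on spaces:
  Word 1: 'few'
  Word 2: 'road'
  Word 3: 'rarely'
  Word 4: 'or'
  Word 5: 'or'
Total words: 5

5


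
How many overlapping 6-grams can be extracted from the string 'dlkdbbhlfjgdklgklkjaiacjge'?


String 'dlkdbbhlfjgdklgklkjaiacjge' has length L = 26.
Number of overlapping n-grams = L - n + 1
Substituting: 26 - 6 + 1 = 21

21


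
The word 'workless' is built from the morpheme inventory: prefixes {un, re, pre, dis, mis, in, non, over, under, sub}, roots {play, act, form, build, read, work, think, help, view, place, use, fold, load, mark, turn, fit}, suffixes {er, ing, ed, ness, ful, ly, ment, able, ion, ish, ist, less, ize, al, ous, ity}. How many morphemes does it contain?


Segmenting 'workless' against the inventory:
  'work' -> root (morpheme 1)
  'less' -> suffix (morpheme 2)
Total morphemes: 2

2


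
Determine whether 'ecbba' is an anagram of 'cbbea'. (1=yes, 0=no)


Sort characters of 'ecbba': 'abbce'
Sort characters of 'cbbea': 'abbce'
Sorted forms match -> they ARE anagrams
Result: 1

1


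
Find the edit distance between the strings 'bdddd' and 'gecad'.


Building DP table for s1='bdddd' (len 5) and s2='gecad' (len 5):
       g  e  c  a  d
    0  1  2  3  4  5
  b 1  1  2  3  4  5
  d 2  2  2  3  4  4
  d 3  3  3  3  4  4
  d 4  4  4  4  4  4
  d 5  5  5  5  5  4
Edit distance = dp[5][5] = 4

4


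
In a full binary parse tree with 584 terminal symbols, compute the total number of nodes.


Leaf nodes (terminals): 584
Internal nodes = n - 1 = 584 - 1 = 583
Total = leaves + internal = 584 + 583 = 1167

1167


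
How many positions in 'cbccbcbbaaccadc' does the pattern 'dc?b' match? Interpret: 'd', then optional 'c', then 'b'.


Pattern: dc?b means 'd', then optional 'c', then 'b'.
Scanning 'cbccbcbbaaccadc' position-by-position:
  Pos 0: window 'cbc' -> no
  Pos 1: window 'bcc' -> no
  Pos 2: window 'ccb' -> no
  Pos 3: window 'cbc' -> no
  Pos 4: window 'bcb' -> no
  Pos 5: window 'cbb' -> no
  Pos 6: window 'bba' -> no
  Pos 7: window 'baa' -> no
  Pos 8: window 'aac' -> no
  Pos 9: window 'acc' -> no
  Pos 10: window 'cca' -> no
  Pos 11: window 'cad' -> no
  Pos 12: window 'adc' -> no
  Pos 13: window 'dc' -> no
  Pos 14: window 'c' -> no
Total matches: 0

0


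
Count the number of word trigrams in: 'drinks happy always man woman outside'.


Word trigrams from [6] words:
  Trigram 1: (drinks happy always)
  Trigram 2: (happy always man)
  Trigram 3: (always man woman)
  Trigram 4: (man woman outside)
Total word trigrams: 6 - 2 = 4

4


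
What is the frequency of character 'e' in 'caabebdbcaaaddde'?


Scanning 'caabebdbcaaaddde' for 'e':
  Position 4: 'e' -> MATCH (count: 1)
  Position 15: 'e' -> MATCH (count: 2)
Total occurrences of 'e': 2

2


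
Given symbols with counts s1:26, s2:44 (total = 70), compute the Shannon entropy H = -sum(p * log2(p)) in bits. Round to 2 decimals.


Computing entropy H = -sum(p_i * log2(p_i)):
  s1: p = 26/70 = 0.3714, -p*log2(p) = 0.5307
  s2: p = 44/70 = 0.6286, -p*log2(p) = 0.4210
H = sum of terms = 0.9517
Rounded to 2 decimals: 0.95

0.95


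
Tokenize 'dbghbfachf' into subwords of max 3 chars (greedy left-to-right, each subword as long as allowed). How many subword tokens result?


'dbghbfachf' has 10 characters.
Chunking with max size 3:
  Chunk 1: 'dbg' (positions 0-2)
  Chunk 2: 'hbf' (positions 3-5)
  Chunk 3: 'ach' (positions 6-8)
  Chunk 4: 'f' (positions 9-9)
Total chunks: ceil(10 / 3) = 4

4


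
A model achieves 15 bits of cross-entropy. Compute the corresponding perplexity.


Perplexity formula: PP = 2^H
H = 15
PP = 2^15
PP = 2^15 = 32768

32768


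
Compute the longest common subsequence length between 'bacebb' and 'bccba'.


DP table for LCS of 'bacebb' and 'bccba':
       b  c  c  b  a
    0  0  0  0  0  0
  b 0  1  1  1  1  1
  a 0  1  1  1  1  2
  c 0  1  2  2  2  2
  e 0  1  2  2  2  2
  b 0  1  2  2  3  3
  b 0  1  2  2  3  3
LCS: 'bcb'
LCS length = 3

3


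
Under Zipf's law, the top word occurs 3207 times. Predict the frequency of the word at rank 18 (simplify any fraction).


Zipf's law: freq(rank) = f1 / rank
f1 = 3207, rank = 18
freq = 3207 / 18
GCD(3207, 18) = 3
Simplified: 1069/6

1069/6


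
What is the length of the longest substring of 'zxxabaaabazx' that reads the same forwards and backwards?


Scanning 'zxxabaaabazx' for palindromic substrings.
Substring at positions 3-9: 'abaaaba'.
Check: reverse('abaaaba') = 'abaaaba' -> palindrome confirmed.
Neighbouring characters ('x' / 'z') break symmetry, so it cannot extend further.
No longer palindromic substring exists; longest length = 7

7


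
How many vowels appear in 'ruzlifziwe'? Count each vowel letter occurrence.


Scanning each character of 'ruzlifziwe':
  Position 1: 'r' -> consonant (running count: 0)
  Position 2: 'u' -> vowel (running count: 1)
  Position 3: 'z' -> consonant (running count: 1)
  Position 4: 'l' -> consonant (running count: 1)
  Position 5: 'i' -> vowel (running count: 2)
  Position 6: 'f' -> consonant (running count: 2)
  Position 7: 'z' -> consonant (running count: 2)
  Position 8: 'i' -> vowel (running count: 3)
  Position 9: 'w' -> consonant (running count: 3)
  Position 10: 'e' -> vowel (running count: 4)
Total vowels: 4

4


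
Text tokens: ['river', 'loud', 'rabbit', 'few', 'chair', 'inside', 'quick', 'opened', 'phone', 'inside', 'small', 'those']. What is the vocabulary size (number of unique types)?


Listing all tokens and tracking unique types:
  Token 1: 'river' -> NEW (unique so far: 1)
  Token 2: 'loud' -> NEW (unique so far: 2)
  Token 3: 'rabbit' -> NEW (unique so far: 3)
  Token 4: 'few' -> NEW (unique so far: 4)
  Token 5: 'chair' -> NEW (unique so far: 5)
  Token 6: 'inside' -> NEW (unique so far: 6)
  Token 7: 'quick' -> NEW (unique so far: 7)
  Token 8: 'opened' -> NEW (unique so far: 8)
  Token 9: 'phone' -> NEW (unique so far: 9)
  Token 10: 'inside' -> duplicate (unique so far: 9)
  Token 11: 'small' -> NEW (unique so far: 10)
  Token 12: 'those' -> NEW (unique so far: 11)
Unique types: ('chair', 'few', 'inside', 'loud', 'opened', 'phone', 'quick', 'rabbit', 'river', 'small', 'those')
Vocabulary size: 11

11


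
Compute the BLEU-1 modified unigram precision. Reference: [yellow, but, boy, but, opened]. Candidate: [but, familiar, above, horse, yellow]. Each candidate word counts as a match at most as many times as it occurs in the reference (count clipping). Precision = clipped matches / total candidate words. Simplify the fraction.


Reference word counts: {'boy': 1, 'but': 2, 'opened': 1, 'yellow': 1}
Checking each candidate word (with clipping):
  'but' -> in reference (ref count 2, used 1/2) -> match (matches: 1)
  'familiar' -> not in reference -> no match (matches: 1)
  'above' -> not in reference -> no match (matches: 1)
  'horse' -> not in reference -> no match (matches: 1)
  'yellow' -> in reference (ref count 1, used 1/1) -> match (matches: 2)
Clipped matches: 2, Candidate length: 5
Precision = 2/5

2/5
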